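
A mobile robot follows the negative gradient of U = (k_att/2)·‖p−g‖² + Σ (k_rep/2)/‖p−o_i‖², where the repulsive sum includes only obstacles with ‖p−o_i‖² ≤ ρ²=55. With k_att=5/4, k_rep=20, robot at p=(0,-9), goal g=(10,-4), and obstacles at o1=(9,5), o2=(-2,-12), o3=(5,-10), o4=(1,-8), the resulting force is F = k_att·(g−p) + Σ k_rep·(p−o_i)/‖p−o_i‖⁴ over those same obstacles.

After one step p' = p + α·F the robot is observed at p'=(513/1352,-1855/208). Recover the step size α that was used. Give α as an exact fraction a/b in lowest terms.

F_att = 5/4·(g−p) = 5/4·(10,5) = (12.5000,6.2500)
o1: d²=277 > ρ²=55 → inactive
o2: d²=13 ≤ ρ²=55; F_rep = 20·(2,3)/13² = (0.2367,0.3550)
o3: d²=26 ≤ ρ²=55; F_rep = 20·(-5,1)/26² = (-0.1479,0.0296)
o4: d²=2 ≤ ρ²=55; F_rep = 20·(-1,-1)/2² = (-5.0000,-5.0000)
F = F_att + ΣF_rep = (7.5888,1.6346)
Δp = p'−p = (0.3794,0.0817); α = Δx/Fx = (513/1352) / (2565/338) = 1/20
check: Δy/Fy = (17/208) / (85/52) = 1/20 ✓

α = 1/20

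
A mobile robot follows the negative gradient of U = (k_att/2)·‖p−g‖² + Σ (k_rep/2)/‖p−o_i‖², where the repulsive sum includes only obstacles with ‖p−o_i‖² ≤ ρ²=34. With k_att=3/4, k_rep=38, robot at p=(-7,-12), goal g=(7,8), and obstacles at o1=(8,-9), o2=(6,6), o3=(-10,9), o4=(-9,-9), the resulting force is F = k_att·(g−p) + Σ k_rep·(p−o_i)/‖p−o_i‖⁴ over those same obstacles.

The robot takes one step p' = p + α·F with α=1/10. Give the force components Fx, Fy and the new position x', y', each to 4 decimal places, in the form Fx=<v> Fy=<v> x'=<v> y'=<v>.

F_att = 3/4·(g−p) = 3/4·(14,20) = (10.5000,15.0000)
o1: d²=234 > ρ²=34 → inactive
o2: d²=493 > ρ²=34 → inactive
o3: d²=450 > ρ²=34 → inactive
o4: d²=13 ≤ ρ²=34; F_rep = 38·(2,-3)/13² = (0.4497,-0.6746)
F = F_att + ΣF_rep = (10.9497,14.3254)
p' = p + 1/10·F = (-5.9050,-10.5675)

Fx=10.9497 Fy=14.3254 x'=-5.9050 y'=-10.5675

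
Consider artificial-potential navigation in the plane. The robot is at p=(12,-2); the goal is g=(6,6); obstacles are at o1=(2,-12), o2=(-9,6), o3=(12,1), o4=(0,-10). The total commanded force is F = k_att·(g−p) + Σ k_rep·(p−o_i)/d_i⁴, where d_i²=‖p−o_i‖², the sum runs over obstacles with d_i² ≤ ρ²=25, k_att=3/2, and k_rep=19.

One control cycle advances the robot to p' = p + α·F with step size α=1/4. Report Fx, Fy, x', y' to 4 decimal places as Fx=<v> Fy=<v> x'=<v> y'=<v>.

Fx=-9.0000 Fy=11.2963 x'=9.7500 y'=0.8241

F_att = 3/2·(g−p) = 3/2·(-6,8) = (-9.0000,12.0000)
o1: d²=200 > ρ²=25 → inactive
o2: d²=505 > ρ²=25 → inactive
o3: d²=9 ≤ ρ²=25; F_rep = 19·(0,-3)/9² = (0.0000,-0.7037)
o4: d²=208 > ρ²=25 → inactive
F = F_att + ΣF_rep = (-9.0000,11.2963)
p' = p + 1/4·F = (9.7500,0.8241)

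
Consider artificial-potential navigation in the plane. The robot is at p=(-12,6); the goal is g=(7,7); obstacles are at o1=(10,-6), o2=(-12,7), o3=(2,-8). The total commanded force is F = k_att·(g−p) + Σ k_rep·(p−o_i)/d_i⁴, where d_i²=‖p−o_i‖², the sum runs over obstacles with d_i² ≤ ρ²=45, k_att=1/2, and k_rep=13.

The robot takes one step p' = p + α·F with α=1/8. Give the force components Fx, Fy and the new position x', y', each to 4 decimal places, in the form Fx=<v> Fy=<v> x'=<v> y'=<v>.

F_att = 1/2·(g−p) = 1/2·(19,1) = (9.5000,0.5000)
o1: d²=628 > ρ²=45 → inactive
o2: d²=1 ≤ ρ²=45; F_rep = 13·(0,-1)/1² = (0.0000,-13.0000)
o3: d²=392 > ρ²=45 → inactive
F = F_att + ΣF_rep = (9.5000,-12.5000)
p' = p + 1/8·F = (-10.8125,4.4375)

Fx=9.5000 Fy=-12.5000 x'=-10.8125 y'=4.4375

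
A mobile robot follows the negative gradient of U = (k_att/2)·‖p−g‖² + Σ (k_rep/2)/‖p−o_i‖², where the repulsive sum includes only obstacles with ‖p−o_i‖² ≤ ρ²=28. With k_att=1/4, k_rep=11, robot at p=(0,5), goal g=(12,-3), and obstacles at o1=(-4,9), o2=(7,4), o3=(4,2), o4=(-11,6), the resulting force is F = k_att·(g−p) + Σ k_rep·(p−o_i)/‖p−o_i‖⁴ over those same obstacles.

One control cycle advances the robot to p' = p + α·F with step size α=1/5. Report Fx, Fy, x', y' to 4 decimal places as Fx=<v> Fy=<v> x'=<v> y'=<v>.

F_att = 1/4·(g−p) = 1/4·(12,-8) = (3.0000,-2.0000)
o1: d²=32 > ρ²=28 → inactive
o2: d²=50 > ρ²=28 → inactive
o3: d²=25 ≤ ρ²=28; F_rep = 11·(-4,3)/25² = (-0.0704,0.0528)
o4: d²=122 > ρ²=28 → inactive
F = F_att + ΣF_rep = (2.9296,-1.9472)
p' = p + 1/5·F = (0.5859,4.6106)

Fx=2.9296 Fy=-1.9472 x'=0.5859 y'=4.6106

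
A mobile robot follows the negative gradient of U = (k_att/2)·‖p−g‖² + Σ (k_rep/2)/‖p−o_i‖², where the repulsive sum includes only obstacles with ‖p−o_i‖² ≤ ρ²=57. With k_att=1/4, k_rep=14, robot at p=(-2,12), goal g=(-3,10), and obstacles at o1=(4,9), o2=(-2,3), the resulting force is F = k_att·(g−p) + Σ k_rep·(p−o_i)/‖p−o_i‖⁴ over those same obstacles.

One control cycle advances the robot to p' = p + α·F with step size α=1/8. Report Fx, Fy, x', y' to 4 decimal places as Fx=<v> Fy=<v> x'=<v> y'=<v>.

Fx=-0.2915 Fy=-0.4793 x'=-2.0364 y'=11.9401

F_att = 1/4·(g−p) = 1/4·(-1,-2) = (-0.2500,-0.5000)
o1: d²=45 ≤ ρ²=57; F_rep = 14·(-6,3)/45² = (-0.0415,0.0207)
o2: d²=81 > ρ²=57 → inactive
F = F_att + ΣF_rep = (-0.2915,-0.4793)
p' = p + 1/8·F = (-2.0364,11.9401)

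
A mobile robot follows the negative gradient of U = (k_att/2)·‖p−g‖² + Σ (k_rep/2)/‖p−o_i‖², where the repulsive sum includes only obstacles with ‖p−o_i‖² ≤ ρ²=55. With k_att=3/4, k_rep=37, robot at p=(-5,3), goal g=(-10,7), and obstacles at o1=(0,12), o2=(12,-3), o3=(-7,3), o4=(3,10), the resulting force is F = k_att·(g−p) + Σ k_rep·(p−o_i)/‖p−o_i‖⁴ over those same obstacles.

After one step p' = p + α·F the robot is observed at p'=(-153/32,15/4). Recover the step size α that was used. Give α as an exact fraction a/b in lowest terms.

α = 1/4

F_att = 3/4·(g−p) = 3/4·(-5,4) = (-3.7500,3.0000)
o1: d²=106 > ρ²=55 → inactive
o2: d²=325 > ρ²=55 → inactive
o3: d²=4 ≤ ρ²=55; F_rep = 37·(2,0)/4² = (4.6250,0.0000)
o4: d²=113 > ρ²=55 → inactive
F = F_att + ΣF_rep = (0.8750,3.0000)
Δp = p'−p = (0.2188,0.7500); α = Δx/Fx = (7/32) / (7/8) = 1/4
check: Δy/Fy = (3/4) / (3) = 1/4 ✓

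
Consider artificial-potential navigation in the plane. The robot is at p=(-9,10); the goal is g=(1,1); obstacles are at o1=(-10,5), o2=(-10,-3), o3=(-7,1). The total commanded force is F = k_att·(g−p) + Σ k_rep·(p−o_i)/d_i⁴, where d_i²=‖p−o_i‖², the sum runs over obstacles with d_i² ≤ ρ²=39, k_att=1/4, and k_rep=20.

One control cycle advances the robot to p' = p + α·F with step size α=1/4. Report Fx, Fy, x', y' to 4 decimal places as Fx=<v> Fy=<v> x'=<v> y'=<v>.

F_att = 1/4·(g−p) = 1/4·(10,-9) = (2.5000,-2.2500)
o1: d²=26 ≤ ρ²=39; F_rep = 20·(1,5)/26² = (0.0296,0.1479)
o2: d²=170 > ρ²=39 → inactive
o3: d²=85 > ρ²=39 → inactive
F = F_att + ΣF_rep = (2.5296,-2.1021)
p' = p + 1/4·F = (-8.3676,9.4745)

Fx=2.5296 Fy=-2.1021 x'=-8.3676 y'=9.4745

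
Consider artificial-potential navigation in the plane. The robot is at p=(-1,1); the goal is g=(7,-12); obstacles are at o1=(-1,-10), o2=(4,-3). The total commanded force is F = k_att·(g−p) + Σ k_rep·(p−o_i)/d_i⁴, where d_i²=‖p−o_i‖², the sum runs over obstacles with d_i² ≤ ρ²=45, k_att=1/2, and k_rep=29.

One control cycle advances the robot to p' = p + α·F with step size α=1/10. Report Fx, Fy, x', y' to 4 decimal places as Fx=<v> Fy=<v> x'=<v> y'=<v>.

F_att = 1/2·(g−p) = 1/2·(8,-13) = (4.0000,-6.5000)
o1: d²=121 > ρ²=45 → inactive
o2: d²=41 ≤ ρ²=45; F_rep = 29·(-5,4)/41² = (-0.0863,0.0690)
F = F_att + ΣF_rep = (3.9137,-6.4310)
p' = p + 1/10·F = (-0.6086,0.3569)

Fx=3.9137 Fy=-6.4310 x'=-0.6086 y'=0.3569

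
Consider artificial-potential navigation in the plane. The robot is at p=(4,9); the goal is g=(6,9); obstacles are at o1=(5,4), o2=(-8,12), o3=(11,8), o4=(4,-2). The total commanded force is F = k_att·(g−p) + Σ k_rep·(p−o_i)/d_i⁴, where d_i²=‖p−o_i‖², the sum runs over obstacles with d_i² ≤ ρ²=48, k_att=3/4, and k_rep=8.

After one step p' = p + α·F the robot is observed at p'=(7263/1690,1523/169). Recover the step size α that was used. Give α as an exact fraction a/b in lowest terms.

α = 1/5

F_att = 3/4·(g−p) = 3/4·(2,0) = (1.5000,0.0000)
o1: d²=26 ≤ ρ²=48; F_rep = 8·(-1,5)/26² = (-0.0118,0.0592)
o2: d²=153 > ρ²=48 → inactive
o3: d²=50 > ρ²=48 → inactive
o4: d²=121 > ρ²=48 → inactive
F = F_att + ΣF_rep = (1.4882,0.0592)
Δp = p'−p = (0.2976,0.0118); α = Δx/Fx = (503/1690) / (503/338) = 1/5
check: Δy/Fy = (2/169) / (10/169) = 1/5 ✓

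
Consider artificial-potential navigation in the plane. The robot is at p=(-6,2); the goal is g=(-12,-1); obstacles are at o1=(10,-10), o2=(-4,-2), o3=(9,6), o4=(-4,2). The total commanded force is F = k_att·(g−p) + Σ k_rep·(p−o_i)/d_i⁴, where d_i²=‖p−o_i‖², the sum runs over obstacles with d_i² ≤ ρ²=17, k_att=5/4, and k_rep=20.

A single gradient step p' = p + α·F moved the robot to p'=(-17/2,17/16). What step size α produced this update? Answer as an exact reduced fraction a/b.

α = 1/4

F_att = 5/4·(g−p) = 5/4·(-6,-3) = (-7.5000,-3.7500)
o1: d²=400 > ρ²=17 → inactive
o2: d²=20 > ρ²=17 → inactive
o3: d²=241 > ρ²=17 → inactive
o4: d²=4 ≤ ρ²=17; F_rep = 20·(-2,0)/4² = (-2.5000,0.0000)
F = F_att + ΣF_rep = (-10.0000,-3.7500)
Δp = p'−p = (-2.5000,-0.9375); α = Δx/Fx = (-5/2) / (-10) = 1/4
check: Δy/Fy = (-15/16) / (-15/4) = 1/4 ✓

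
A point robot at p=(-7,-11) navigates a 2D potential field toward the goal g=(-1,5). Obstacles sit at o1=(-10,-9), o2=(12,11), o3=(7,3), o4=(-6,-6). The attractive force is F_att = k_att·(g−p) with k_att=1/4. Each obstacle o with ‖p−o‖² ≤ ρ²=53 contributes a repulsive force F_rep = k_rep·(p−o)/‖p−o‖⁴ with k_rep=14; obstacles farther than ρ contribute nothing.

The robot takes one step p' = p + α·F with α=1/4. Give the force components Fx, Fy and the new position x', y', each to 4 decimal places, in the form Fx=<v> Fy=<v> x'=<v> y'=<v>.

Fx=1.7278 Fy=3.7308 x'=-6.5680 y'=-10.0673

F_att = 1/4·(g−p) = 1/4·(6,16) = (1.5000,4.0000)
o1: d²=13 ≤ ρ²=53; F_rep = 14·(3,-2)/13² = (0.2485,-0.1657)
o2: d²=845 > ρ²=53 → inactive
o3: d²=392 > ρ²=53 → inactive
o4: d²=26 ≤ ρ²=53; F_rep = 14·(-1,-5)/26² = (-0.0207,-0.1036)
F = F_att + ΣF_rep = (1.7278,3.7308)
p' = p + 1/4·F = (-6.5680,-10.0673)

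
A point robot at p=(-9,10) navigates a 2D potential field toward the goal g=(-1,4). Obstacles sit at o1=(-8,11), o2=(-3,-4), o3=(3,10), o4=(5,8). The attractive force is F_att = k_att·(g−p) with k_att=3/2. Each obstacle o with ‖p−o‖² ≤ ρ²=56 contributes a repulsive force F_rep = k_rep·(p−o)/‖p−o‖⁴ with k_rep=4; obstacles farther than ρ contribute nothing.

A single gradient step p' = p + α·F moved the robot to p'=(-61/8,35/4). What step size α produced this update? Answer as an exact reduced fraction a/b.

F_att = 3/2·(g−p) = 3/2·(8,-6) = (12.0000,-9.0000)
o1: d²=2 ≤ ρ²=56; F_rep = 4·(-1,-1)/2² = (-1.0000,-1.0000)
o2: d²=232 > ρ²=56 → inactive
o3: d²=144 > ρ²=56 → inactive
o4: d²=200 > ρ²=56 → inactive
F = F_att + ΣF_rep = (11.0000,-10.0000)
Δp = p'−p = (1.3750,-1.2500); α = Δx/Fx = (11/8) / (11) = 1/8
check: Δy/Fy = (-5/4) / (-10) = 1/8 ✓

α = 1/8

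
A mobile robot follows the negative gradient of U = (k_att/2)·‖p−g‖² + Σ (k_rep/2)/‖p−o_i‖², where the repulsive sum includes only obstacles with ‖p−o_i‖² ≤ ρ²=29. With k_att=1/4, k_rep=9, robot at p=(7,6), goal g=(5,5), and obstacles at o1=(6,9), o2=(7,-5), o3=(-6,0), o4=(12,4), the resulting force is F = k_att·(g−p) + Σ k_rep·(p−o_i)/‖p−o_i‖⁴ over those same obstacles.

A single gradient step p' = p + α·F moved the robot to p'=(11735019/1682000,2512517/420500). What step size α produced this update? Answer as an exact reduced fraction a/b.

α = 1/20

F_att = 1/4·(g−p) = 1/4·(-2,-1) = (-0.5000,-0.2500)
o1: d²=10 ≤ ρ²=29; F_rep = 9·(1,-3)/10² = (0.0900,-0.2700)
o2: d²=121 > ρ²=29 → inactive
o3: d²=205 > ρ²=29 → inactive
o4: d²=29 ≤ ρ²=29; F_rep = 9·(-5,2)/29² = (-0.0535,0.0214)
F = F_att + ΣF_rep = (-0.4635,-0.4986)
Δp = p'−p = (-0.0232,-0.0249); α = Δx/Fx = (-38981/1682000) / (-38981/84100) = 1/20
check: Δy/Fy = (-10483/420500) / (-10483/21025) = 1/20 ✓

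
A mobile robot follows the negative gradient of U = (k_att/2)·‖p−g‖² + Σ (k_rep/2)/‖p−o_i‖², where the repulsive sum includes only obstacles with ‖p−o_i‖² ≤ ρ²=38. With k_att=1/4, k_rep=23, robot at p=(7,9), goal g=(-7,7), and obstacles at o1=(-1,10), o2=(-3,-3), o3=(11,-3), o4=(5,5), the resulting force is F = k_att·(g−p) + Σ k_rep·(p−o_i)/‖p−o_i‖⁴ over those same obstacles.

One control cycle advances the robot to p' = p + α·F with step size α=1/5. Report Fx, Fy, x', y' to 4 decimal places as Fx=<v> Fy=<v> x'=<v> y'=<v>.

Fx=-3.3850 Fy=-0.2700 x'=6.3230 y'=8.9460

F_att = 1/4·(g−p) = 1/4·(-14,-2) = (-3.5000,-0.5000)
o1: d²=65 > ρ²=38 → inactive
o2: d²=244 > ρ²=38 → inactive
o3: d²=160 > ρ²=38 → inactive
o4: d²=20 ≤ ρ²=38; F_rep = 23·(2,4)/20² = (0.1150,0.2300)
F = F_att + ΣF_rep = (-3.3850,-0.2700)
p' = p + 1/5·F = (6.3230,8.9460)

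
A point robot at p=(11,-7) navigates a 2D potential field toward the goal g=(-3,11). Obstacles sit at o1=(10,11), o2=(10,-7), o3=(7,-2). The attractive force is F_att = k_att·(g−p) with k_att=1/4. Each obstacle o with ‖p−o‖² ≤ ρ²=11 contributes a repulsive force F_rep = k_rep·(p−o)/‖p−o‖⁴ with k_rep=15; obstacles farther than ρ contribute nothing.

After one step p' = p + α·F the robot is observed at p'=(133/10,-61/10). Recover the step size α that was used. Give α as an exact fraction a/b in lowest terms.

F_att = 1/4·(g−p) = 1/4·(-14,18) = (-3.5000,4.5000)
o1: d²=325 > ρ²=11 → inactive
o2: d²=1 ≤ ρ²=11; F_rep = 15·(1,0)/1² = (15.0000,0.0000)
o3: d²=41 > ρ²=11 → inactive
F = F_att + ΣF_rep = (11.5000,4.5000)
Δp = p'−p = (2.3000,0.9000); α = Δx/Fx = (23/10) / (23/2) = 1/5
check: Δy/Fy = (9/10) / (9/2) = 1/5 ✓

α = 1/5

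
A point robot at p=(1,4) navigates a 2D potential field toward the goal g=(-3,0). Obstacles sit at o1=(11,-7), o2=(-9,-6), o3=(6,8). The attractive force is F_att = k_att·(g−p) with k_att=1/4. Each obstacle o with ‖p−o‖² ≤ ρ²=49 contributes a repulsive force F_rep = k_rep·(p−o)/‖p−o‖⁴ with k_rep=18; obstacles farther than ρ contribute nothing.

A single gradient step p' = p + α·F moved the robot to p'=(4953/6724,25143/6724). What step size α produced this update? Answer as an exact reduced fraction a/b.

α = 1/4

F_att = 1/4·(g−p) = 1/4·(-4,-4) = (-1.0000,-1.0000)
o1: d²=221 > ρ²=49 → inactive
o2: d²=200 > ρ²=49 → inactive
o3: d²=41 ≤ ρ²=49; F_rep = 18·(-5,-4)/41² = (-0.0535,-0.0428)
F = F_att + ΣF_rep = (-1.0535,-1.0428)
Δp = p'−p = (-0.2634,-0.2607); α = Δx/Fx = (-1771/6724) / (-1771/1681) = 1/4
check: Δy/Fy = (-1753/6724) / (-1753/1681) = 1/4 ✓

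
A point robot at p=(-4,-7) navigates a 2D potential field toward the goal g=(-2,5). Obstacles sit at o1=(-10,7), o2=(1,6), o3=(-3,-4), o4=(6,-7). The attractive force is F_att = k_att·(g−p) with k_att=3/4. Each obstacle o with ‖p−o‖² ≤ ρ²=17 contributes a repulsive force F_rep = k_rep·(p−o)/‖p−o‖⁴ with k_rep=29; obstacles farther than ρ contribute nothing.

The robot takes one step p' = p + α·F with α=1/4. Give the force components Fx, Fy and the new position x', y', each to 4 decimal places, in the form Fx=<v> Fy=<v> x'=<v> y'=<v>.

F_att = 3/4·(g−p) = 3/4·(2,12) = (1.5000,9.0000)
o1: d²=232 > ρ²=17 → inactive
o2: d²=194 > ρ²=17 → inactive
o3: d²=10 ≤ ρ²=17; F_rep = 29·(-1,-3)/10² = (-0.2900,-0.8700)
o4: d²=100 > ρ²=17 → inactive
F = F_att + ΣF_rep = (1.2100,8.1300)
p' = p + 1/4·F = (-3.6975,-4.9675)

Fx=1.2100 Fy=8.1300 x'=-3.6975 y'=-4.9675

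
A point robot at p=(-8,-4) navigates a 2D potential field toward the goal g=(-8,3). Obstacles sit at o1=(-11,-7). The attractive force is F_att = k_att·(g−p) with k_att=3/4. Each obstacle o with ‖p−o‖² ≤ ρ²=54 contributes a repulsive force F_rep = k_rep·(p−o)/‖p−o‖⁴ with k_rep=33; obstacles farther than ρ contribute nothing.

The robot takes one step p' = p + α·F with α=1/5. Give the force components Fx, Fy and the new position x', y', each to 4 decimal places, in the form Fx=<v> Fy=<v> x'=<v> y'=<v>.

F_att = 3/4·(g−p) = 3/4·(0,7) = (0.0000,5.2500)
o1: d²=18 ≤ ρ²=54; F_rep = 33·(3,3)/18² = (0.3056,0.3056)
F = F_att + ΣF_rep = (0.3056,5.5556)
p' = p + 1/5·F = (-7.9389,-2.8889)

Fx=0.3056 Fy=5.5556 x'=-7.9389 y'=-2.8889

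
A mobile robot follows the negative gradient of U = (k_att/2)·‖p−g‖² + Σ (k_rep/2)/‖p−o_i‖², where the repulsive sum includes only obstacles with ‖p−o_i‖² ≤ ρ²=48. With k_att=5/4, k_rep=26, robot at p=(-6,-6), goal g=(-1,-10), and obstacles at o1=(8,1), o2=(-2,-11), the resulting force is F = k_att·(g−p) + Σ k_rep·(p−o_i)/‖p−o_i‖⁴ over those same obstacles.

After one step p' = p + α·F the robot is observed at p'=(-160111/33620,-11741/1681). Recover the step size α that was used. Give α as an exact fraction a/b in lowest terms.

F_att = 5/4·(g−p) = 5/4·(5,-4) = (6.2500,-5.0000)
o1: d²=245 > ρ²=48 → inactive
o2: d²=41 ≤ ρ²=48; F_rep = 26·(-4,5)/41² = (-0.0619,0.0773)
F = F_att + ΣF_rep = (6.1881,-4.9227)
Δp = p'−p = (1.2376,-0.9845); α = Δx/Fx = (41609/33620) / (41609/6724) = 1/5
check: Δy/Fy = (-1655/1681) / (-8275/1681) = 1/5 ✓

α = 1/5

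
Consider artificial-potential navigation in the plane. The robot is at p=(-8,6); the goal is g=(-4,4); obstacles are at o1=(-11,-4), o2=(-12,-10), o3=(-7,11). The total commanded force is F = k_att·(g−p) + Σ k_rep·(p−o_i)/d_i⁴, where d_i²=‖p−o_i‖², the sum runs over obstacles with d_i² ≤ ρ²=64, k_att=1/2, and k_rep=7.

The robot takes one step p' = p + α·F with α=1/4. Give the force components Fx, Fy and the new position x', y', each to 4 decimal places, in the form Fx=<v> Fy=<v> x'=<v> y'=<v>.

Fx=1.9896 Fy=-1.0518 x'=-7.5026 y'=5.7371

F_att = 1/2·(g−p) = 1/2·(4,-2) = (2.0000,-1.0000)
o1: d²=109 > ρ²=64 → inactive
o2: d²=272 > ρ²=64 → inactive
o3: d²=26 ≤ ρ²=64; F_rep = 7·(-1,-5)/26² = (-0.0104,-0.0518)
F = F_att + ΣF_rep = (1.9896,-1.0518)
p' = p + 1/4·F = (-7.5026,5.7371)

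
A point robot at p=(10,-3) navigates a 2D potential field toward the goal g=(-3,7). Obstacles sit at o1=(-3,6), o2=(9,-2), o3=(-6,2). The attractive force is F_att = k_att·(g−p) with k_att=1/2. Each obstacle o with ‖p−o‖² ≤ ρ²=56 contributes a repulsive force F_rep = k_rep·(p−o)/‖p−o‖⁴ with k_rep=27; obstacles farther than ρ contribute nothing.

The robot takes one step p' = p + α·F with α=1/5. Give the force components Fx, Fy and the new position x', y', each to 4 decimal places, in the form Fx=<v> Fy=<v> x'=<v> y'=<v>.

Fx=0.2500 Fy=-1.7500 x'=10.0500 y'=-3.3500

F_att = 1/2·(g−p) = 1/2·(-13,10) = (-6.5000,5.0000)
o1: d²=250 > ρ²=56 → inactive
o2: d²=2 ≤ ρ²=56; F_rep = 27·(1,-1)/2² = (6.7500,-6.7500)
o3: d²=281 > ρ²=56 → inactive
F = F_att + ΣF_rep = (0.2500,-1.7500)
p' = p + 1/5·F = (10.0500,-3.3500)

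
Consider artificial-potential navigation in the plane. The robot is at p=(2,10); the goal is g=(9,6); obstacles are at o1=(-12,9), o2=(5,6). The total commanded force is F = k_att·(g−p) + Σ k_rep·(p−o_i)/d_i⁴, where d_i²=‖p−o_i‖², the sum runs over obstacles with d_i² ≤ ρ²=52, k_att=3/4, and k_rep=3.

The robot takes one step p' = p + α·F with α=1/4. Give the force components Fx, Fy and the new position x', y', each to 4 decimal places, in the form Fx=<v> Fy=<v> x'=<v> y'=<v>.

Fx=5.2356 Fy=-2.9808 x'=3.3089 y'=9.2548

F_att = 3/4·(g−p) = 3/4·(7,-4) = (5.2500,-3.0000)
o1: d²=197 > ρ²=52 → inactive
o2: d²=25 ≤ ρ²=52; F_rep = 3·(-3,4)/25² = (-0.0144,0.0192)
F = F_att + ΣF_rep = (5.2356,-2.9808)
p' = p + 1/4·F = (3.3089,9.2548)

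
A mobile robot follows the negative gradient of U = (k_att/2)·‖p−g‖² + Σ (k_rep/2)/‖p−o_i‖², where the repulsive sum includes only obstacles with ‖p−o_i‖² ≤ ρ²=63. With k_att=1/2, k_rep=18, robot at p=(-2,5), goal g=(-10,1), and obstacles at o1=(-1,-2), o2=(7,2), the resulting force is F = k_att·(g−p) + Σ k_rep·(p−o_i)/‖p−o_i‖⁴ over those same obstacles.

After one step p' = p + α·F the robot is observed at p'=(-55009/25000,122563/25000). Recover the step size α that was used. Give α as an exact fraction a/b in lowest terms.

α = 1/20

F_att = 1/2·(g−p) = 1/2·(-8,-4) = (-4.0000,-2.0000)
o1: d²=50 ≤ ρ²=63; F_rep = 18·(-1,7)/50² = (-0.0072,0.0504)
o2: d²=90 > ρ²=63 → inactive
F = F_att + ΣF_rep = (-4.0072,-1.9496)
Δp = p'−p = (-0.2004,-0.0975); α = Δx/Fx = (-5009/25000) / (-5009/1250) = 1/20
check: Δy/Fy = (-2437/25000) / (-2437/1250) = 1/20 ✓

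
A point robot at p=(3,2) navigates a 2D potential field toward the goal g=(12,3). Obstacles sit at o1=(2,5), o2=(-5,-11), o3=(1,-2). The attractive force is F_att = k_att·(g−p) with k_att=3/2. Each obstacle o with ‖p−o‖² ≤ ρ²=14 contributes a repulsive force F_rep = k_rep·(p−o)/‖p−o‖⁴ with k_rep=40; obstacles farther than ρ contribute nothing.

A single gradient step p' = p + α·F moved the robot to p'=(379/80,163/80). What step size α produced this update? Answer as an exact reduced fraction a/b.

α = 1/8

F_att = 3/2·(g−p) = 3/2·(9,1) = (13.5000,1.5000)
o1: d²=10 ≤ ρ²=14; F_rep = 40·(1,-3)/10² = (0.4000,-1.2000)
o2: d²=233 > ρ²=14 → inactive
o3: d²=20 > ρ²=14 → inactive
F = F_att + ΣF_rep = (13.9000,0.3000)
Δp = p'−p = (1.7375,0.0375); α = Δx/Fx = (139/80) / (139/10) = 1/8
check: Δy/Fy = (3/80) / (3/10) = 1/8 ✓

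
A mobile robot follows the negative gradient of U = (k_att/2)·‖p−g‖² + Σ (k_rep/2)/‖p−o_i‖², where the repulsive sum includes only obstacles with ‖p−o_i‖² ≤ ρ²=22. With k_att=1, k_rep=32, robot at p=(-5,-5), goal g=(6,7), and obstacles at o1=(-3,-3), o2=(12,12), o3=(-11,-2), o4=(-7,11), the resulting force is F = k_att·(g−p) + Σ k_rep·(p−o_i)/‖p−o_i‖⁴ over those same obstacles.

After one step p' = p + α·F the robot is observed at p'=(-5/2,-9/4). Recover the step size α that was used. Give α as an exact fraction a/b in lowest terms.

α = 1/4

F_att = 1·(g−p) = 1·(11,12) = (11.0000,12.0000)
o1: d²=8 ≤ ρ²=22; F_rep = 32·(-2,-2)/8² = (-1.0000,-1.0000)
o2: d²=578 > ρ²=22 → inactive
o3: d²=45 > ρ²=22 → inactive
o4: d²=260 > ρ²=22 → inactive
F = F_att + ΣF_rep = (10.0000,11.0000)
Δp = p'−p = (2.5000,2.7500); α = Δx/Fx = (5/2) / (10) = 1/4
check: Δy/Fy = (11/4) / (11) = 1/4 ✓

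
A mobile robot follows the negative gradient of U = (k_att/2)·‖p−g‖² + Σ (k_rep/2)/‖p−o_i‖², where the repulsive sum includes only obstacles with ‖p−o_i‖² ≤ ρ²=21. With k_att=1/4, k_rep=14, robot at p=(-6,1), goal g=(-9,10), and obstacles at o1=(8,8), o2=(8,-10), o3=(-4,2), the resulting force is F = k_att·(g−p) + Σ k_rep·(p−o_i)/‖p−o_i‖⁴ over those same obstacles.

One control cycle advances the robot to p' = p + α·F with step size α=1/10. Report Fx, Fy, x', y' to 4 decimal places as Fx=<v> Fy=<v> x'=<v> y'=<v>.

Fx=-1.8700 Fy=1.6900 x'=-6.1870 y'=1.1690

F_att = 1/4·(g−p) = 1/4·(-3,9) = (-0.7500,2.2500)
o1: d²=245 > ρ²=21 → inactive
o2: d²=317 > ρ²=21 → inactive
o3: d²=5 ≤ ρ²=21; F_rep = 14·(-2,-1)/5² = (-1.1200,-0.5600)
F = F_att + ΣF_rep = (-1.8700,1.6900)
p' = p + 1/10·F = (-6.1870,1.1690)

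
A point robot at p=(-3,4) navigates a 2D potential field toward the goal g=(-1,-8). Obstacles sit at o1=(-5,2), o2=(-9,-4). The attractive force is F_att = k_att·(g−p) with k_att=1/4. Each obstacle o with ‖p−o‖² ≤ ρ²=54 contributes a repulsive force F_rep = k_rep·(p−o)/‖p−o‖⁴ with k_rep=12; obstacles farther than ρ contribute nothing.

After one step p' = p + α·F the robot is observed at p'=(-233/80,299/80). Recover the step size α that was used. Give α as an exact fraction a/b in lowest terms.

α = 1/10

F_att = 1/4·(g−p) = 1/4·(2,-12) = (0.5000,-3.0000)
o1: d²=8 ≤ ρ²=54; F_rep = 12·(2,2)/8² = (0.3750,0.3750)
o2: d²=100 > ρ²=54 → inactive
F = F_att + ΣF_rep = (0.8750,-2.6250)
Δp = p'−p = (0.0875,-0.2625); α = Δx/Fx = (7/80) / (7/8) = 1/10
check: Δy/Fy = (-21/80) / (-21/8) = 1/10 ✓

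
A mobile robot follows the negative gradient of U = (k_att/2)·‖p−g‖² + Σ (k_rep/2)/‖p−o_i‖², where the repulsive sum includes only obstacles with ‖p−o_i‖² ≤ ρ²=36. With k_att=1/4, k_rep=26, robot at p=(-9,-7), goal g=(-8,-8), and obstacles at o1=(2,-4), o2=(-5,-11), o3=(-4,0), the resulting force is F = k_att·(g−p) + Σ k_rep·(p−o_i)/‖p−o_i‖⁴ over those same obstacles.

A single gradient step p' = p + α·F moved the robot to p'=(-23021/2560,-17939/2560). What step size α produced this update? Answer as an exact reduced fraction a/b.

F_att = 1/4·(g−p) = 1/4·(1,-1) = (0.2500,-0.2500)
o1: d²=130 > ρ²=36 → inactive
o2: d²=32 ≤ ρ²=36; F_rep = 26·(-4,4)/32² = (-0.1016,0.1016)
o3: d²=74 > ρ²=36 → inactive
F = F_att + ΣF_rep = (0.1484,-0.1484)
Δp = p'−p = (0.0074,-0.0074); α = Δx/Fx = (19/2560) / (19/128) = 1/20
check: Δy/Fy = (-19/2560) / (-19/128) = 1/20 ✓

α = 1/20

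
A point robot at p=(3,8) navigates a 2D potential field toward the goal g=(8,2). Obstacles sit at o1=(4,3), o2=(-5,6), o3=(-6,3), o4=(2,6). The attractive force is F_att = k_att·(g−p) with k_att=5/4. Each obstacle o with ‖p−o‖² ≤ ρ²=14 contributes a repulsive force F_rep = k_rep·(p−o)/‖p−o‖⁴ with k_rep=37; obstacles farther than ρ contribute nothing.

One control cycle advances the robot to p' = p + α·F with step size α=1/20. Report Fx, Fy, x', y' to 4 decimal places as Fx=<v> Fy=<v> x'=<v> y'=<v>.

Fx=7.7300 Fy=-4.5400 x'=3.3865 y'=7.7730

F_att = 5/4·(g−p) = 5/4·(5,-6) = (6.2500,-7.5000)
o1: d²=26 > ρ²=14 → inactive
o2: d²=68 > ρ²=14 → inactive
o3: d²=106 > ρ²=14 → inactive
o4: d²=5 ≤ ρ²=14; F_rep = 37·(1,2)/5² = (1.4800,2.9600)
F = F_att + ΣF_rep = (7.7300,-4.5400)
p' = p + 1/20·F = (3.3865,7.7730)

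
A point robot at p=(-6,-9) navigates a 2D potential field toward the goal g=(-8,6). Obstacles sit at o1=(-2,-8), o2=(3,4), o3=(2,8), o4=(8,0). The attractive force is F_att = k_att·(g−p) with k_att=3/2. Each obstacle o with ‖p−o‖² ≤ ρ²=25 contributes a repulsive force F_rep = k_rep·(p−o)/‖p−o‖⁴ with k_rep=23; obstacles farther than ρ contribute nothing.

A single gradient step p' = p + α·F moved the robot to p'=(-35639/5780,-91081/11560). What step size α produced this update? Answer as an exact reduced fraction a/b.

F_att = 3/2·(g−p) = 3/2·(-2,15) = (-3.0000,22.5000)
o1: d²=17 ≤ ρ²=25; F_rep = 23·(-4,-1)/17² = (-0.3183,-0.0796)
o2: d²=250 > ρ²=25 → inactive
o3: d²=353 > ρ²=25 → inactive
o4: d²=277 > ρ²=25 → inactive
F = F_att + ΣF_rep = (-3.3183,22.4204)
Δp = p'−p = (-0.1659,1.1210); α = Δx/Fx = (-959/5780) / (-959/289) = 1/20
check: Δy/Fy = (12959/11560) / (12959/578) = 1/20 ✓

α = 1/20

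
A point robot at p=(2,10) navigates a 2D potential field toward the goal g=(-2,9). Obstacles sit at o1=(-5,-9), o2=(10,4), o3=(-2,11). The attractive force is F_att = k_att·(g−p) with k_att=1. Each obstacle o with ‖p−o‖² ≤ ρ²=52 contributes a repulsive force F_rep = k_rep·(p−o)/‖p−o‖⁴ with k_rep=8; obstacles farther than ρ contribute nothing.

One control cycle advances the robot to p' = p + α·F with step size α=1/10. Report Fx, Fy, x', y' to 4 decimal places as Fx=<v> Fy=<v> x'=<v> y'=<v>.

F_att = 1·(g−p) = 1·(-4,-1) = (-4.0000,-1.0000)
o1: d²=410 > ρ²=52 → inactive
o2: d²=100 > ρ²=52 → inactive
o3: d²=17 ≤ ρ²=52; F_rep = 8·(4,-1)/17² = (0.1107,-0.0277)
F = F_att + ΣF_rep = (-3.8893,-1.0277)
p' = p + 1/10·F = (1.6111,9.8972)

Fx=-3.8893 Fy=-1.0277 x'=1.6111 y'=9.8972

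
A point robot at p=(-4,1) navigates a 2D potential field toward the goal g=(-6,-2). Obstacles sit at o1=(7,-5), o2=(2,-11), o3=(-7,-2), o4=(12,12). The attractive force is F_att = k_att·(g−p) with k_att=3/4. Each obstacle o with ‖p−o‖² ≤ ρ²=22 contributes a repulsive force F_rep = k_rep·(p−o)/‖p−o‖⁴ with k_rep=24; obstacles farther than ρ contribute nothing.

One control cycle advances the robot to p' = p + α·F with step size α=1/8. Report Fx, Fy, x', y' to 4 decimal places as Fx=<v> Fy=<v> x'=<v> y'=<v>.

F_att = 3/4·(g−p) = 3/4·(-2,-3) = (-1.5000,-2.2500)
o1: d²=157 > ρ²=22 → inactive
o2: d²=180 > ρ²=22 → inactive
o3: d²=18 ≤ ρ²=22; F_rep = 24·(3,3)/18² = (0.2222,0.2222)
o4: d²=377 > ρ²=22 → inactive
F = F_att + ΣF_rep = (-1.2778,-2.0278)
p' = p + 1/8·F = (-4.1597,0.7465)

Fx=-1.2778 Fy=-2.0278 x'=-4.1597 y'=0.7465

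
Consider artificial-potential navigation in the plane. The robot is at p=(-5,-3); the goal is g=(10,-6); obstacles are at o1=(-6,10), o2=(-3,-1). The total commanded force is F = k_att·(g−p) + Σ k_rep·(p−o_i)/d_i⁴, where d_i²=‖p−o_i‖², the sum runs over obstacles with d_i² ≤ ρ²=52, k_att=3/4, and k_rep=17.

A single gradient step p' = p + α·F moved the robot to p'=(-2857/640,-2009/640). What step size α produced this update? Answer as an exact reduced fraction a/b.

α = 1/20

F_att = 3/4·(g−p) = 3/4·(15,-3) = (11.2500,-2.2500)
o1: d²=170 > ρ²=52 → inactive
o2: d²=8 ≤ ρ²=52; F_rep = 17·(-2,-2)/8² = (-0.5312,-0.5312)
F = F_att + ΣF_rep = (10.7188,-2.7812)
Δp = p'−p = (0.5359,-0.1391); α = Δx/Fx = (343/640) / (343/32) = 1/20
check: Δy/Fy = (-89/640) / (-89/32) = 1/20 ✓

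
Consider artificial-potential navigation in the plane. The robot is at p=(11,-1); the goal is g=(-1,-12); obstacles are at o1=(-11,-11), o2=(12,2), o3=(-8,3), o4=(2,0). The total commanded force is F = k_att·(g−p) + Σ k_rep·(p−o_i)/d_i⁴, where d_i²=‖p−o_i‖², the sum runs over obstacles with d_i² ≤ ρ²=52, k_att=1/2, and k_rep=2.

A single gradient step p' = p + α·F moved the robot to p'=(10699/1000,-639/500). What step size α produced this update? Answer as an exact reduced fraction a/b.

α = 1/20

F_att = 1/2·(g−p) = 1/2·(-12,-11) = (-6.0000,-5.5000)
o1: d²=584 > ρ²=52 → inactive
o2: d²=10 ≤ ρ²=52; F_rep = 2·(-1,-3)/10² = (-0.0200,-0.0600)
o3: d²=377 > ρ²=52 → inactive
o4: d²=82 > ρ²=52 → inactive
F = F_att + ΣF_rep = (-6.0200,-5.5600)
Δp = p'−p = (-0.3010,-0.2780); α = Δx/Fx = (-301/1000) / (-301/50) = 1/20
check: Δy/Fy = (-139/500) / (-139/25) = 1/20 ✓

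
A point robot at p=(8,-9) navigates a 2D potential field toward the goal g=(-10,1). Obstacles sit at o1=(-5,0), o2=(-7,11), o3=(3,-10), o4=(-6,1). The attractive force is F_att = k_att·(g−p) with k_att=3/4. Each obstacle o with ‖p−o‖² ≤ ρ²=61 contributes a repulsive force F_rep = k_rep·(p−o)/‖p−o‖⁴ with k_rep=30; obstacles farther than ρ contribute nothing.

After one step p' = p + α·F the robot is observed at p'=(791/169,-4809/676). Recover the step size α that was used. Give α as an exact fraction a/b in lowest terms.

α = 1/4

F_att = 3/4·(g−p) = 3/4·(-18,10) = (-13.5000,7.5000)
o1: d²=250 > ρ²=61 → inactive
o2: d²=625 > ρ²=61 → inactive
o3: d²=26 ≤ ρ²=61; F_rep = 30·(5,1)/26² = (0.2219,0.0444)
o4: d²=296 > ρ²=61 → inactive
F = F_att + ΣF_rep = (-13.2781,7.5444)
Δp = p'−p = (-3.3195,1.8861); α = Δx/Fx = (-561/169) / (-2244/169) = 1/4
check: Δy/Fy = (1275/676) / (1275/169) = 1/4 ✓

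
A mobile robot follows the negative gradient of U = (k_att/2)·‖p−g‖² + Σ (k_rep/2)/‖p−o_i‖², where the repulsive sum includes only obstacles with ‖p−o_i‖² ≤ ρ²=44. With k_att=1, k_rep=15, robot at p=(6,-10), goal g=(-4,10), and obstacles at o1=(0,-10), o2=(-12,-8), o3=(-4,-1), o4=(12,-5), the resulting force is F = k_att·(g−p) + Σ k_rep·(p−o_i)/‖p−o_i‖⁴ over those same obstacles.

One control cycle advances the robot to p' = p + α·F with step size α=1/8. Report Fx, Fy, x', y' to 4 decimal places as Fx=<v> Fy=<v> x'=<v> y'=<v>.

Fx=-9.9306 Fy=20.0000 x'=4.7587 y'=-7.5000

F_att = 1·(g−p) = 1·(-10,20) = (-10.0000,20.0000)
o1: d²=36 ≤ ρ²=44; F_rep = 15·(6,0)/36² = (0.0694,0.0000)
o2: d²=328 > ρ²=44 → inactive
o3: d²=181 > ρ²=44 → inactive
o4: d²=61 > ρ²=44 → inactive
F = F_att + ΣF_rep = (-9.9306,20.0000)
p' = p + 1/8·F = (4.7587,-7.5000)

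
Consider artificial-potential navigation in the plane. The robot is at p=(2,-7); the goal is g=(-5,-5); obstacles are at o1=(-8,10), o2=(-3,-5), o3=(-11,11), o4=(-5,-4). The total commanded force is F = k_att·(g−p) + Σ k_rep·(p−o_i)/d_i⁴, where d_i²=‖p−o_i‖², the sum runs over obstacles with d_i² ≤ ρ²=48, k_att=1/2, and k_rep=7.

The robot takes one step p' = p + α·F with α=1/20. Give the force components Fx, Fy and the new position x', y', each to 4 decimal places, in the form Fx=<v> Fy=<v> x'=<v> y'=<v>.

Fx=-3.4584 Fy=0.9834 x'=1.8271 y'=-6.9508

F_att = 1/2·(g−p) = 1/2·(-7,2) = (-3.5000,1.0000)
o1: d²=389 > ρ²=48 → inactive
o2: d²=29 ≤ ρ²=48; F_rep = 7·(5,-2)/29² = (0.0416,-0.0166)
o3: d²=493 > ρ²=48 → inactive
o4: d²=58 > ρ²=48 → inactive
F = F_att + ΣF_rep = (-3.4584,0.9834)
p' = p + 1/20·F = (1.8271,-6.9508)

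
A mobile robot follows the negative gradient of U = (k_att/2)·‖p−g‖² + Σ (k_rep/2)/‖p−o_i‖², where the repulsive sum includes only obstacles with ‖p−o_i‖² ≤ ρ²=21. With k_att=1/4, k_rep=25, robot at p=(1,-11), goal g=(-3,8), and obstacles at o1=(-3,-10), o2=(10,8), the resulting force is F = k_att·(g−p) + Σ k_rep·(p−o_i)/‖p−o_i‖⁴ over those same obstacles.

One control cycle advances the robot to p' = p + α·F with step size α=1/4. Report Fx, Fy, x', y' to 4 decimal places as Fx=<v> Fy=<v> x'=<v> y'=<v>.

F_att = 1/4·(g−p) = 1/4·(-4,19) = (-1.0000,4.7500)
o1: d²=17 ≤ ρ²=21; F_rep = 25·(4,-1)/17² = (0.3460,-0.0865)
o2: d²=442 > ρ²=21 → inactive
F = F_att + ΣF_rep = (-0.6540,4.6635)
p' = p + 1/4·F = (0.8365,-9.8341)

Fx=-0.6540 Fy=4.6635 x'=0.8365 y'=-9.8341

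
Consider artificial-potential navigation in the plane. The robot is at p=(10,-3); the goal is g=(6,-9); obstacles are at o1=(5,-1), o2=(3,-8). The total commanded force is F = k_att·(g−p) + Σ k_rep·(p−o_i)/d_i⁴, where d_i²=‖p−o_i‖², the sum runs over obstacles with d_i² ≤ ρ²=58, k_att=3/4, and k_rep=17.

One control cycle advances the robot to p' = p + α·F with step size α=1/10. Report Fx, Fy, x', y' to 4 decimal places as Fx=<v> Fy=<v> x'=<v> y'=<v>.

Fx=-2.8989 Fy=-4.5404 x'=9.7101 y'=-3.4540

F_att = 3/4·(g−p) = 3/4·(-4,-6) = (-3.0000,-4.5000)
o1: d²=29 ≤ ρ²=58; F_rep = 17·(5,-2)/29² = (0.1011,-0.0404)
o2: d²=74 > ρ²=58 → inactive
F = F_att + ΣF_rep = (-2.8989,-4.5404)
p' = p + 1/10·F = (9.7101,-3.4540)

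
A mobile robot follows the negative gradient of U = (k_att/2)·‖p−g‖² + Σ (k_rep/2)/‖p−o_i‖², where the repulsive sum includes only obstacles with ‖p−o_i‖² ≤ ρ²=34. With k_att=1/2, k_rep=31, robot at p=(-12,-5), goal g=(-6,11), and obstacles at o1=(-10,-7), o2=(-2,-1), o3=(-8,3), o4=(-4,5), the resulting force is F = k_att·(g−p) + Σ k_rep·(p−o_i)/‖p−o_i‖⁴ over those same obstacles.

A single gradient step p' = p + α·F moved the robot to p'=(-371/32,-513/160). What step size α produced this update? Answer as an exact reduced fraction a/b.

α = 1/5

F_att = 1/2·(g−p) = 1/2·(6,16) = (3.0000,8.0000)
o1: d²=8 ≤ ρ²=34; F_rep = 31·(-2,2)/8² = (-0.9688,0.9688)
o2: d²=116 > ρ²=34 → inactive
o3: d²=80 > ρ²=34 → inactive
o4: d²=164 > ρ²=34 → inactive
F = F_att + ΣF_rep = (2.0312,8.9688)
Δp = p'−p = (0.4062,1.7937); α = Δx/Fx = (13/32) / (65/32) = 1/5
check: Δy/Fy = (287/160) / (287/32) = 1/5 ✓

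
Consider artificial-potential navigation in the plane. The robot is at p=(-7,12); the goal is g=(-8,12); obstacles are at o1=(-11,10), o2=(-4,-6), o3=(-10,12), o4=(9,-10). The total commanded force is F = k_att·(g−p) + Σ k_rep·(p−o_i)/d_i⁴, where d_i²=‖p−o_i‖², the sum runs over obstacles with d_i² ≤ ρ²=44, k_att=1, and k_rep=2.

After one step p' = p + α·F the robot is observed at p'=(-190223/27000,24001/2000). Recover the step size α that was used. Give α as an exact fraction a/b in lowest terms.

α = 1/20

F_att = 1·(g−p) = 1·(-1,0) = (-1.0000,0.0000)
o1: d²=20 ≤ ρ²=44; F_rep = 2·(4,2)/20² = (0.0200,0.0100)
o2: d²=333 > ρ²=44 → inactive
o3: d²=9 ≤ ρ²=44; F_rep = 2·(3,0)/9² = (0.0741,0.0000)
o4: d²=740 > ρ²=44 → inactive
F = F_att + ΣF_rep = (-0.9059,0.0100)
Δp = p'−p = (-0.0453,0.0005); α = Δx/Fx = (-1223/27000) / (-1223/1350) = 1/20
check: Δy/Fy = (1/2000) / (1/100) = 1/20 ✓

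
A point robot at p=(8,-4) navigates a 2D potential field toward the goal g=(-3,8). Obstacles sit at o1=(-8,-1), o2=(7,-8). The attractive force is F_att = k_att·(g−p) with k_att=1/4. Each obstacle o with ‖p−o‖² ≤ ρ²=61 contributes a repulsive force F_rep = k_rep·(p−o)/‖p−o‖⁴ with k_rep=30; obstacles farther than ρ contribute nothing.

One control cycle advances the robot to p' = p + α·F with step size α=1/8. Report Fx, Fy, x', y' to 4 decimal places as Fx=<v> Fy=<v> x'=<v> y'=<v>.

Fx=-2.6462 Fy=3.4152 x'=7.6692 y'=-3.5731

F_att = 1/4·(g−p) = 1/4·(-11,12) = (-2.7500,3.0000)
o1: d²=265 > ρ²=61 → inactive
o2: d²=17 ≤ ρ²=61; F_rep = 30·(1,4)/17² = (0.1038,0.4152)
F = F_att + ΣF_rep = (-2.6462,3.4152)
p' = p + 1/8·F = (7.6692,-3.5731)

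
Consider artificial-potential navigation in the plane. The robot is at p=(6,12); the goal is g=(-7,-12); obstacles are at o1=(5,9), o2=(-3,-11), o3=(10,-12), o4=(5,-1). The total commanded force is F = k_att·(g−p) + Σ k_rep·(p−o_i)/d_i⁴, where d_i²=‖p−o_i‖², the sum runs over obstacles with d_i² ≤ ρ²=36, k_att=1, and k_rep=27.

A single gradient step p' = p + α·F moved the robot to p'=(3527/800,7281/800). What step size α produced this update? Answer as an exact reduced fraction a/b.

α = 1/8

F_att = 1·(g−p) = 1·(-13,-24) = (-13.0000,-24.0000)
o1: d²=10 ≤ ρ²=36; F_rep = 27·(1,3)/10² = (0.2700,0.8100)
o2: d²=610 > ρ²=36 → inactive
o3: d²=592 > ρ²=36 → inactive
o4: d²=170 > ρ²=36 → inactive
F = F_att + ΣF_rep = (-12.7300,-23.1900)
Δp = p'−p = (-1.5913,-2.8988); α = Δx/Fx = (-1273/800) / (-1273/100) = 1/8
check: Δy/Fy = (-2319/800) / (-2319/100) = 1/8 ✓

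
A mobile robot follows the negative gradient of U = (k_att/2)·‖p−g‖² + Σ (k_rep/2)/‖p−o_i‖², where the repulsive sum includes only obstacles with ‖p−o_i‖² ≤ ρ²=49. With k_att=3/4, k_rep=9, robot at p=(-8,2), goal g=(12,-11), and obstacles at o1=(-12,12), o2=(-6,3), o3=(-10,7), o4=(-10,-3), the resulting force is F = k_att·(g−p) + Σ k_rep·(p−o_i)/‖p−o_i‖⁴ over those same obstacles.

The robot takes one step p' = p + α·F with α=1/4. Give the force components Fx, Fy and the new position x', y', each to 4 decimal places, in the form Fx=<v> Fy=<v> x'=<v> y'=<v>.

Fx=14.3228 Fy=-10.1100 x'=-4.4193 y'=-0.5275

F_att = 3/4·(g−p) = 3/4·(20,-13) = (15.0000,-9.7500)
o1: d²=116 > ρ²=49 → inactive
o2: d²=5 ≤ ρ²=49; F_rep = 9·(-2,-1)/5² = (-0.7200,-0.3600)
o3: d²=29 ≤ ρ²=49; F_rep = 9·(2,-5)/29² = (0.0214,-0.0535)
o4: d²=29 ≤ ρ²=49; F_rep = 9·(2,5)/29² = (0.0214,0.0535)
F = F_att + ΣF_rep = (14.3228,-10.1100)
p' = p + 1/4·F = (-4.4193,-0.5275)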